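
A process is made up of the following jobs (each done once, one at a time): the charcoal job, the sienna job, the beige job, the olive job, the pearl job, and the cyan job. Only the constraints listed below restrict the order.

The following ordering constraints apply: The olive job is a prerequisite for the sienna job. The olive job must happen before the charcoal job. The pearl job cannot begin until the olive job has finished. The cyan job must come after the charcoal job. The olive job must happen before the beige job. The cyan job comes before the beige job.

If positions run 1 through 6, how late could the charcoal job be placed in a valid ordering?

Following every chain forward from the charcoal job, the jobs that must come later are the beige job, the cyan job — 2 of them.
With 2 mandatory successors out of 6 jobs total, the latest slot for the charcoal job is 6−2 = 4, and it's reachable by doing all non-successors before the charcoal job.

4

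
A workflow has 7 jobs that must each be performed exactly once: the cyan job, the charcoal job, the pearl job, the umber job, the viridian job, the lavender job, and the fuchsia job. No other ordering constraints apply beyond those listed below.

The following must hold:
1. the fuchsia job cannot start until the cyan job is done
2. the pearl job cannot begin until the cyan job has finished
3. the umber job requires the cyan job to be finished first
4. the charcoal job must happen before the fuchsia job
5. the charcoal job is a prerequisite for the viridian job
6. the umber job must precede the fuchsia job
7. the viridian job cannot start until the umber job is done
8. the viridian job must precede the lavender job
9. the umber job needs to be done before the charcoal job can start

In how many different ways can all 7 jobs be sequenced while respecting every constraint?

Only the cyan job has no prerequisites, so it must go first.
Enumerating by repeatedly choosing an available job (one whose prerequisites are all placed) gives 18 distinct complete orderings.

18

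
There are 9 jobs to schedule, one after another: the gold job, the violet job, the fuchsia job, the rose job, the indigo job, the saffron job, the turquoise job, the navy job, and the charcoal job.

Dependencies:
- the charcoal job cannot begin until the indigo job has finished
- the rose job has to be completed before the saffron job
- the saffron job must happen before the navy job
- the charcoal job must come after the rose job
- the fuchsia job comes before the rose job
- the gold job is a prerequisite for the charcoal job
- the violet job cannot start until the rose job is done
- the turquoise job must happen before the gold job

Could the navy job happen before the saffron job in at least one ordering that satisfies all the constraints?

No

Following the saffron job → the navy job, the saffron job must precede the navy job in every valid ordering.
Hence the navy job can never be scheduled before the saffron job.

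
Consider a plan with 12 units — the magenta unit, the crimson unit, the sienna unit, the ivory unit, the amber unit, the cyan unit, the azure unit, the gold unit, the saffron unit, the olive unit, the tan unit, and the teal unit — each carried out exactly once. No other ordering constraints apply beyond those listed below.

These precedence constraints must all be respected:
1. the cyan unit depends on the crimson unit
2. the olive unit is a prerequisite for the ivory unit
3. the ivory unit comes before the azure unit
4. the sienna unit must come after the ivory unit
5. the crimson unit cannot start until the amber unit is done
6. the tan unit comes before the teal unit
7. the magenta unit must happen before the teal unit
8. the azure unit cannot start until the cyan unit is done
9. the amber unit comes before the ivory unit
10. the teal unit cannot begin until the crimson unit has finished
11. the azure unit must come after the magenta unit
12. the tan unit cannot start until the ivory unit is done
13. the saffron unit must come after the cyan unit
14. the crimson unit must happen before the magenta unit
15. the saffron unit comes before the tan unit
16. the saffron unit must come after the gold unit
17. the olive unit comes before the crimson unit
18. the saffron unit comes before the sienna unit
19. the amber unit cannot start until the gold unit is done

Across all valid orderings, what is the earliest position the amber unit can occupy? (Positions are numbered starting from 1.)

Working backwards through the constraints from the amber unit, its only required predecessor is the gold unit.
So at minimum 1 unit comes before the amber unit, putting the amber unit no earlier than position 2. That position is achievable by scheduling exactly that predecessor first.

2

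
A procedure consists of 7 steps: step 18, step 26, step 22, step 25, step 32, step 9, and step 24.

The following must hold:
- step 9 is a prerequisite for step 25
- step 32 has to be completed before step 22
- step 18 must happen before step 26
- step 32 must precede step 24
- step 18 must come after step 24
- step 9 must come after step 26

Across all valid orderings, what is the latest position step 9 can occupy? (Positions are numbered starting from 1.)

The only step forced after step 9 (directly or by a chain) is step 25.
With 1 mandatory successor out of 7 steps total, the latest slot for step 9 is 7−1 = 6, and it's reachable by doing all non-successors before step 9.

6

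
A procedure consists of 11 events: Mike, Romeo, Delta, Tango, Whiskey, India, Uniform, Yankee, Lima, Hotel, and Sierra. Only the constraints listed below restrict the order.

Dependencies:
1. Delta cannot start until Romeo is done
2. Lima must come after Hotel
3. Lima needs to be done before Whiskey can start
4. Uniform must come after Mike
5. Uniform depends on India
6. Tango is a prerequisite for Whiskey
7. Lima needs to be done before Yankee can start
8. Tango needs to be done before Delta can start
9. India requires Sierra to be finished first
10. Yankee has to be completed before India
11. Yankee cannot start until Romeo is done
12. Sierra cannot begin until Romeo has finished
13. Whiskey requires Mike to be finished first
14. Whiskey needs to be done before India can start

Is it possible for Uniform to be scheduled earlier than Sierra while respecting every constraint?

Following Sierra → India → Uniform, Sierra must precede Uniform in every valid ordering.
Hence Uniform can never be scheduled before Sierra.

No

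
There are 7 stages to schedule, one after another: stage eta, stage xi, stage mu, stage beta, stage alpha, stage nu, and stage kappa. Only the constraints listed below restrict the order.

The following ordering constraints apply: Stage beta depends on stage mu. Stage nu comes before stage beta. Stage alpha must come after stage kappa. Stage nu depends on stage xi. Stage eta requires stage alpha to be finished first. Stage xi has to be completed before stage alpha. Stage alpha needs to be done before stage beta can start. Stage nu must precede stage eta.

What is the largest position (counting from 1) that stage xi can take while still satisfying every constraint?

Following every chain forward from stage xi, the stages that must come later are stage eta, stage beta, stage alpha, stage nu — 4 of them.
With 4 mandatory successors out of 7 stages total, the latest slot for stage xi is 7−4 = 3, and it's reachable by doing all non-successors before stage xi.

3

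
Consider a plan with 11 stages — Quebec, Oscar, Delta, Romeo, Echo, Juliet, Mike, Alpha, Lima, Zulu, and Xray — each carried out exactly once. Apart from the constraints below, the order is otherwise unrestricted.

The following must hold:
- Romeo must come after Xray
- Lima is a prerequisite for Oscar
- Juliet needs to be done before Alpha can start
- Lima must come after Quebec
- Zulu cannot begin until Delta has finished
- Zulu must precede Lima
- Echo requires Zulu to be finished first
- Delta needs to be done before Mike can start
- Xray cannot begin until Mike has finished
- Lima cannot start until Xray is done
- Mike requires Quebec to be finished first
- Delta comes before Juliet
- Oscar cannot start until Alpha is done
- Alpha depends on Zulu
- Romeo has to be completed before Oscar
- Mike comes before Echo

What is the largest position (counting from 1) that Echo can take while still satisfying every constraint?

11

Nothing depends on Echo, so it can be the final stage, position 11.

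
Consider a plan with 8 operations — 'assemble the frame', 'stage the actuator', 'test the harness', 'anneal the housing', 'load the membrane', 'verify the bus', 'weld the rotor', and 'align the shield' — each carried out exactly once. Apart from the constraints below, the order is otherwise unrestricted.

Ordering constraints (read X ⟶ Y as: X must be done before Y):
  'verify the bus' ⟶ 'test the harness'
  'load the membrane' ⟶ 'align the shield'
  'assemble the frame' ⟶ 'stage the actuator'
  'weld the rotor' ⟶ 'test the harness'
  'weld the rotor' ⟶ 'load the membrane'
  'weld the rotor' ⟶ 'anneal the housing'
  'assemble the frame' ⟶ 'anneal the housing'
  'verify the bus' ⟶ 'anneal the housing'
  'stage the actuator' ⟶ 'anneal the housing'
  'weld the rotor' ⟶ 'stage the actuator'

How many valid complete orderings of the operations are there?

3 operations have no prerequisites ('assemble the frame', 'verify the bus', 'weld the rotor'), so any of them could come first.
Counting all ways to extend the partial order to a total order gives 384.

384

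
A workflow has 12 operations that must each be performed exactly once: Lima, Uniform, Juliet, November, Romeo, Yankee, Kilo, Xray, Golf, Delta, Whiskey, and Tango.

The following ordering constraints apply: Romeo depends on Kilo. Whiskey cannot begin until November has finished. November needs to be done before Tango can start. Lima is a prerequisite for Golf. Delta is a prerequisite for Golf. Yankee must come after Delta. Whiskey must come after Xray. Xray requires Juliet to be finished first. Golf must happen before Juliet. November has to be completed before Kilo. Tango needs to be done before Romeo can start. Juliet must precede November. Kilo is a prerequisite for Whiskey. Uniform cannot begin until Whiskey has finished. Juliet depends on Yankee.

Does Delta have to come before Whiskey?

Yes

Tracing the constraints gives a chain: Delta → Golf → Juliet → November → Whiskey.
So Delta must precede Whiskey in any valid ordering.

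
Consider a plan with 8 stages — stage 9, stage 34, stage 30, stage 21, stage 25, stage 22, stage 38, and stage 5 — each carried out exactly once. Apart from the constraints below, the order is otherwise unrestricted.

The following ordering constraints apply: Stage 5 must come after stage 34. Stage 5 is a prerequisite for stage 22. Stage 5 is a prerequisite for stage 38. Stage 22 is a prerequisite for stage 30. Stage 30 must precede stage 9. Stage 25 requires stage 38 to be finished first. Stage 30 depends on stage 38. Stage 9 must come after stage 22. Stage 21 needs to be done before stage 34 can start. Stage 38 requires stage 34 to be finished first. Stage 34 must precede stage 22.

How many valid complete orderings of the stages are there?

7

Stage 21 is the only stage with nothing required before it, so every ordering starts there.
Enumerating by repeatedly choosing an available stage (one whose prerequisites are all placed) gives 7 distinct complete orderings.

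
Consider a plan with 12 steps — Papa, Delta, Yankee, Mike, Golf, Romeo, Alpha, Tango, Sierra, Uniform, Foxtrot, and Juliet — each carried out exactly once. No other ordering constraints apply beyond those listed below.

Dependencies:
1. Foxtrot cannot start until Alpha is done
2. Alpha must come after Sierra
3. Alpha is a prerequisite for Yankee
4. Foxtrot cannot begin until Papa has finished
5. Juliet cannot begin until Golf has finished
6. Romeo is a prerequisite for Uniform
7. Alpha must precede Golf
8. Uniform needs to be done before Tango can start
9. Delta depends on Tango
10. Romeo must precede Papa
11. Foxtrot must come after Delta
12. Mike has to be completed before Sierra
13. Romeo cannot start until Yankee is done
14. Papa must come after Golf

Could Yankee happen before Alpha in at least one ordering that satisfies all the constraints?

Following Alpha → Yankee, Alpha must precede Yankee in every valid ordering.
So no valid ordering can have Yankee before Alpha.

No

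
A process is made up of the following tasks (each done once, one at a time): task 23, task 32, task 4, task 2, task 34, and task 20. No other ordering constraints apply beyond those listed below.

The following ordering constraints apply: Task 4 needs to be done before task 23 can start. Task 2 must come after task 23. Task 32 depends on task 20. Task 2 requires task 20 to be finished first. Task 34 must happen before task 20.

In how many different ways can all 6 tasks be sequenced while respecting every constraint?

16

2 tasks have no prerequisites (task 4, task 34), so any of them could come first.
Counting all ways to extend the partial order to a total order gives 16.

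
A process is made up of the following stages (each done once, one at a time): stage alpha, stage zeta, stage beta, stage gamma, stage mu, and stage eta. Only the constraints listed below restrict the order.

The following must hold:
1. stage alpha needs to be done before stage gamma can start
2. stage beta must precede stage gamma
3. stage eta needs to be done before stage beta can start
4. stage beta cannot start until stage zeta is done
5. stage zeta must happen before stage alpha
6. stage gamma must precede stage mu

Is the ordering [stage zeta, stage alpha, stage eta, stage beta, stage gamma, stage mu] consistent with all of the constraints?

Yes

Checking each listed constraint against this order: for instance, stage zeta is in position 1 and stage beta in position 4, so that constraint holds — and the remaining constraints check out the same way.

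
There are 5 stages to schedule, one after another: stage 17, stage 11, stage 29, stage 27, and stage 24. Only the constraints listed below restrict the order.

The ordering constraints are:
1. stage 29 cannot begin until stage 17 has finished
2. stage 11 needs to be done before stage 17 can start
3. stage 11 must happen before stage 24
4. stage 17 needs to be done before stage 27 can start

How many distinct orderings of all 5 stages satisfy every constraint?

Stage 11 is the only stage with nothing required before it, so every ordering starts there.
Systematically extending each partial ordering one stage at a time and counting, there are 8 complete orderings.

8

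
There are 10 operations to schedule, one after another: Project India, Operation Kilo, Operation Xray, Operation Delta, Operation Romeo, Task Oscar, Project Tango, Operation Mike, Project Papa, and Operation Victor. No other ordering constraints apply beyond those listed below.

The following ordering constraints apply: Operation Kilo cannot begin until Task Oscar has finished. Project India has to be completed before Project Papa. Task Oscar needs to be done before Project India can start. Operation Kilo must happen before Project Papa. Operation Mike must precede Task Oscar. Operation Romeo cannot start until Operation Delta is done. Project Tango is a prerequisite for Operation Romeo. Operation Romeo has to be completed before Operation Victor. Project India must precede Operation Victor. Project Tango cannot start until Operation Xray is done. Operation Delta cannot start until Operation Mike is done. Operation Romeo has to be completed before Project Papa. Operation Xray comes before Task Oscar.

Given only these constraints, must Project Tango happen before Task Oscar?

Nothing in the constraints links Project Tango and Task Oscar; they are unordered relative to each other.
There exist valid orderings with Task Oscar before Project Tango, so Project Tango is not required to come first.

No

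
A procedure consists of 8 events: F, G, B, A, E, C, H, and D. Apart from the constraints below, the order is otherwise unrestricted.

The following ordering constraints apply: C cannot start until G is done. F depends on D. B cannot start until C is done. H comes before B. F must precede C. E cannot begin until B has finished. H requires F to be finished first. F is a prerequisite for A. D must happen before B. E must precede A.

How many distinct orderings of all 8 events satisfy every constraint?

7

2 events have no prerequisites (G, D), so any of them could come first.
Enumerating by repeatedly choosing an available event (one whose prerequisites are all placed) gives 7 distinct complete orderings.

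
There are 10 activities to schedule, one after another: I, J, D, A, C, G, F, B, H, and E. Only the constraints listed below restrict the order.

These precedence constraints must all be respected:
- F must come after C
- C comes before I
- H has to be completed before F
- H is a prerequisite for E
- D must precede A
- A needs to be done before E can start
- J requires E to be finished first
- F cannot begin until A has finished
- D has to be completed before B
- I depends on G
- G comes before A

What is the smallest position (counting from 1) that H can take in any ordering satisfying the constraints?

1

No constraint forces any other activity before H, so it can be placed first.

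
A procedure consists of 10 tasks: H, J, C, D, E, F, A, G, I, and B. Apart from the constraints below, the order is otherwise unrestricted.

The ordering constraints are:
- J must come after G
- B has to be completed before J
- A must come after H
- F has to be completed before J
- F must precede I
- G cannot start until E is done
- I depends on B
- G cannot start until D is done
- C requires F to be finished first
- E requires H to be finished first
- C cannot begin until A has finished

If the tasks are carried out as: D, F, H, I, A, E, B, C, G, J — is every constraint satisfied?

In the proposed order, I appears before B.
But one of the constraints requires B before I, so this ordering violates it.

No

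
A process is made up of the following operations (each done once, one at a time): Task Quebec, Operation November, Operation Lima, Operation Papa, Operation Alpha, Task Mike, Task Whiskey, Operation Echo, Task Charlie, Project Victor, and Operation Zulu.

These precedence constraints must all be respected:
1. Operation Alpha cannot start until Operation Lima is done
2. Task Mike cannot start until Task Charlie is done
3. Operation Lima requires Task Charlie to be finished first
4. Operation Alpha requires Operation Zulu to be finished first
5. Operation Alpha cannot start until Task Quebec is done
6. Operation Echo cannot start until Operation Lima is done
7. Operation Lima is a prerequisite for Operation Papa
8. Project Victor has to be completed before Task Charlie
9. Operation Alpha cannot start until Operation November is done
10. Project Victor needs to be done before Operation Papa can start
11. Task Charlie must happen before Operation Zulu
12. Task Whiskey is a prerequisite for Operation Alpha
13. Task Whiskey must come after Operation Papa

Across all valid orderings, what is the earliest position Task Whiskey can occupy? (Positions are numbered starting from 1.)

5

Working backwards through the constraints from Task Whiskey, its full set of required predecessors is Operation Lima, Operation Papa, Task Charlie, Project Victor — 4 of them.
So at minimum 4 operations come before Task Whiskey, putting Task Whiskey no earlier than position 5. That position is achievable by scheduling exactly those predecessors first.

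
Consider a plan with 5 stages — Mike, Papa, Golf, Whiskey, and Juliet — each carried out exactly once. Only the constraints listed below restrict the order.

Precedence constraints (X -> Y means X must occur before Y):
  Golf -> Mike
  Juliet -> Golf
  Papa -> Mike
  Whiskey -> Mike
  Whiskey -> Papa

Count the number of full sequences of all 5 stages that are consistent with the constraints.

6

The stages with no prerequisites are Whiskey, Juliet; any of them can be placed first.
Systematically extending each partial ordering one stage at a time and counting, there are 6 complete orderings.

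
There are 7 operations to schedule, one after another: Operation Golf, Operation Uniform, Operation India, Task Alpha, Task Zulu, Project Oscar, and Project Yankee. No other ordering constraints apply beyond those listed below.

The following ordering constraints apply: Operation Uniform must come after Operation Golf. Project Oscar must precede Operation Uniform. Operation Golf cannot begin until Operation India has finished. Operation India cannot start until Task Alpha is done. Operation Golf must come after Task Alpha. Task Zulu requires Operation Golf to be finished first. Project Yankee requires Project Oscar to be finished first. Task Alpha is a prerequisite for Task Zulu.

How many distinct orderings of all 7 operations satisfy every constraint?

38

2 operations have no prerequisites (Task Alpha, Project Oscar), so any of them could come first.
Systematically extending each partial ordering one operation at a time and counting, there are 38 complete orderings.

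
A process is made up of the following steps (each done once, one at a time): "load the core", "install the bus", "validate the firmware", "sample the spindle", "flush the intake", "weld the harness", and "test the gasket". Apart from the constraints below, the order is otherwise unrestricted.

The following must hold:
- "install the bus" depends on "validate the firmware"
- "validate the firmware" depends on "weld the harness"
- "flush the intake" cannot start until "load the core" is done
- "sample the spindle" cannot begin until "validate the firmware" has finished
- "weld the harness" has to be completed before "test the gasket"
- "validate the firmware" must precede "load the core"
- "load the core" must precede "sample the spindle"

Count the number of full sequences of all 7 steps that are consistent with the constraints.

48

"weld the harness" is the only step with nothing required before it, so every ordering starts there.
Systematically extending each partial ordering one step at a time and counting, there are 48 complete orderings.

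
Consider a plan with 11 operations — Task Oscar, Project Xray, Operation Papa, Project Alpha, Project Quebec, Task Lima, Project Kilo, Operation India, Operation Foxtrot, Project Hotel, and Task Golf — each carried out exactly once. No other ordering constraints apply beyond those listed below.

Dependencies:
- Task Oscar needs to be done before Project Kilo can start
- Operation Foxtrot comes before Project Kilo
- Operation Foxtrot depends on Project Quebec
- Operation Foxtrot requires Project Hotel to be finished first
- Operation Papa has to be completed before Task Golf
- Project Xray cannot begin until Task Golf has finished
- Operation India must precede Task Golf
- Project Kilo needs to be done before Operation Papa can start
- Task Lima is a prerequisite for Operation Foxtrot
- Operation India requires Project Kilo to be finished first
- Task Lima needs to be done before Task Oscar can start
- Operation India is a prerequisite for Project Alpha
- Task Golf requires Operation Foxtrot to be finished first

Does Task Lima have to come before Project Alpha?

There is a constraint chain Task Lima → Operation Foxtrot → Project Kilo → Operation India → Project Alpha.
So Task Lima must precede Project Alpha in any valid ordering.

Yes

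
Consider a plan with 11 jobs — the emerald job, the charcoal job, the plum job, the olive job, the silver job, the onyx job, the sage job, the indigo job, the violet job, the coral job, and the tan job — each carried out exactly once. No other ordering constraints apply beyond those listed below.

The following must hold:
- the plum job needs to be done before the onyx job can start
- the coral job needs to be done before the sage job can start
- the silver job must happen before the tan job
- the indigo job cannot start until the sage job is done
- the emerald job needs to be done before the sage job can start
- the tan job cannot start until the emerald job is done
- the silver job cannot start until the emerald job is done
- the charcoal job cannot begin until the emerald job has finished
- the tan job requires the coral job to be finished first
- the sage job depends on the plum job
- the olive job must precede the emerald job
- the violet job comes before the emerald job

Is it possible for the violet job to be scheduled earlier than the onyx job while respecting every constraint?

Yes

No chain of constraints runs from the onyx job to the violet job, so the onyx job is not required to come first.
So a valid ordering placing the violet job earlier than the onyx job exists.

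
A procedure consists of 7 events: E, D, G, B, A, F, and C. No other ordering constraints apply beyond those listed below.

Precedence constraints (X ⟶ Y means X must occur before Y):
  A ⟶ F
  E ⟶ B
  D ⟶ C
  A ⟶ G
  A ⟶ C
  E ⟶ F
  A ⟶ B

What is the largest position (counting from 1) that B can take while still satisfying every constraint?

7

No constraint forces any event after B, so it can be placed last, in position 7.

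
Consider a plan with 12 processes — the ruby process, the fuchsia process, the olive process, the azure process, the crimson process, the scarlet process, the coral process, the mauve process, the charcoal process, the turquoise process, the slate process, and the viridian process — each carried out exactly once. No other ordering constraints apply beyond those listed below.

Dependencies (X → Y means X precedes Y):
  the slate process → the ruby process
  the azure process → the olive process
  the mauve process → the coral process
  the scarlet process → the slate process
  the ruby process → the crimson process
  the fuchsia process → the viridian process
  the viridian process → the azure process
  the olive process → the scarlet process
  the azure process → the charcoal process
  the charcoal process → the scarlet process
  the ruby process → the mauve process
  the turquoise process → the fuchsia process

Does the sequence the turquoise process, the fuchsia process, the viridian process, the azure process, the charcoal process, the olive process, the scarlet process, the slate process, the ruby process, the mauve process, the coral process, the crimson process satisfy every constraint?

Yes

Going through the constraints one by one, each required predecessor appears earlier in the sequence than its dependent — e.g. the ruby process (position 9) is before the crimson process (position 12), as required.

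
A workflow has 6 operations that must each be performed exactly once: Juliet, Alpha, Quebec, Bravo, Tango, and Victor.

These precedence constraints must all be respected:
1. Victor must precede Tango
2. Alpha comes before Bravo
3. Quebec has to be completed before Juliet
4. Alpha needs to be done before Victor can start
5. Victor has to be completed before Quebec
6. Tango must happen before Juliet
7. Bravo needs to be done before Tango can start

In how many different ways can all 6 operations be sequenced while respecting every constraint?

5

Only Alpha has no prerequisites, so it must go first.
Enumerating by repeatedly choosing an available operation (one whose prerequisites are all placed) gives 5 distinct complete orderings.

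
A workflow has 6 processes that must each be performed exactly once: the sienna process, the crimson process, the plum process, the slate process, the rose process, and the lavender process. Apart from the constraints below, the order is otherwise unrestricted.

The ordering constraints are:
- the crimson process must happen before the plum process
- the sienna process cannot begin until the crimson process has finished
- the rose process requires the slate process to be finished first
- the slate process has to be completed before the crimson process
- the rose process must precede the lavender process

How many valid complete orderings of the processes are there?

20

The slate process is the only process with nothing required before it, so every ordering starts there.
Counting all ways to extend the partial order to a total order gives 20.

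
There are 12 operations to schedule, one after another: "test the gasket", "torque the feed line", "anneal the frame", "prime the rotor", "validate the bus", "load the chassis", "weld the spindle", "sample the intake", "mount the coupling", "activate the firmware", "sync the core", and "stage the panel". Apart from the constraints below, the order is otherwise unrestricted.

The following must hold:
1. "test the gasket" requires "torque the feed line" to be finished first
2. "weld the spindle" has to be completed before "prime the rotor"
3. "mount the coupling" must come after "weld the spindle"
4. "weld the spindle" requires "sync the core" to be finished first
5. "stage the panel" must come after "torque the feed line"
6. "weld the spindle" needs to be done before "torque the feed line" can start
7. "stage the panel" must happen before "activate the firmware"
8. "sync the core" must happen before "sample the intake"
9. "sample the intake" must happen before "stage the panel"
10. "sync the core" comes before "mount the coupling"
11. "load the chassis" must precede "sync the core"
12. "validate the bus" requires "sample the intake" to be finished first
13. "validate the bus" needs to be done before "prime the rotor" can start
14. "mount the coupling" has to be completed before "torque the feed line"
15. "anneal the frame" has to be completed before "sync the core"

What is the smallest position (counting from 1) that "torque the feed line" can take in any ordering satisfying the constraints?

6

The operations that are forced before "torque the feed line", directly or transitively, are "anneal the frame", "load the chassis", "weld the spindle", "mount the coupling", "sync the core". That's 5 operations.
With 5 mandatory predecessors, the earliest "torque the feed line" can sit is position 5+1 = 6, and placing just those 5 first achieves it.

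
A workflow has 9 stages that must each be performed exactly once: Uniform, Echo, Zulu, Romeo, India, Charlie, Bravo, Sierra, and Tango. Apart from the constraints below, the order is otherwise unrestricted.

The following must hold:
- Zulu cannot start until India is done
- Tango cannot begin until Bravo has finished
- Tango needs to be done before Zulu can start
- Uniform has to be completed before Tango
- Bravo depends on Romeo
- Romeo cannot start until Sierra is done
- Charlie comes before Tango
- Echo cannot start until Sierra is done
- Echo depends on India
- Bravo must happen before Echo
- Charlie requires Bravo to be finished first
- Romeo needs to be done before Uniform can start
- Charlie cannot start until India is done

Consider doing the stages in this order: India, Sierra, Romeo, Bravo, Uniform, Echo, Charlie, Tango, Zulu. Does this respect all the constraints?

Yes

Going through the constraints one by one, each required predecessor appears earlier in the sequence than its dependent — e.g. India (position 1) is before Zulu (position 9), as required.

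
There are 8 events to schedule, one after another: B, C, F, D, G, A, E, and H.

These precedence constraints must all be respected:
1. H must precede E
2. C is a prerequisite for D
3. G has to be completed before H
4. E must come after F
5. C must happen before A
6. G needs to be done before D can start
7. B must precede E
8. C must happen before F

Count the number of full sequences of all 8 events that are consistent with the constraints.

The events with no prerequisites are B, C, G; any of them can be placed first.
Systematically extending each partial ordering one event at a time and counting, there are 766 complete orderings.

766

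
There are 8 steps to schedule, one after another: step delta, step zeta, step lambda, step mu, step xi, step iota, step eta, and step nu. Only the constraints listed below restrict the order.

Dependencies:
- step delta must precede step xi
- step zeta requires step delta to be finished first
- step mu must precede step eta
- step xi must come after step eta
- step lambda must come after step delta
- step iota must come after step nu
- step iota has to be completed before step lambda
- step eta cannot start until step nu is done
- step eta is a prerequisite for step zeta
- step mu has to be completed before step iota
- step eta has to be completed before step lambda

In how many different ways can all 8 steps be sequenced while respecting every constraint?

The steps with no prerequisites are step delta, step mu, step nu; any of them can be placed first.
Systematically extending each partial ordering one step at a time and counting, there are 168 complete orderings.

168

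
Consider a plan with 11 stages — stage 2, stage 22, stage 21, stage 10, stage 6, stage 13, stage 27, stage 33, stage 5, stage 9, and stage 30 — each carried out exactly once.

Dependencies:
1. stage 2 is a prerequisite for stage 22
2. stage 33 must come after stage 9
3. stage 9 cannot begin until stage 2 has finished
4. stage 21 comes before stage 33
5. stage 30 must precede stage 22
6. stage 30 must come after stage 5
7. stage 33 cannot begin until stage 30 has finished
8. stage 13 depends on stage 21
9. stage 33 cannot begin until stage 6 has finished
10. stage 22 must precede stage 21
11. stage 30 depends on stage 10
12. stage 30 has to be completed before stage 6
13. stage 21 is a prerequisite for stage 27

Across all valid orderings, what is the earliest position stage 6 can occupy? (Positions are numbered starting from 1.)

Every stage that must precede stage 6 has to come before it. Tracing all chains that end at stage 6, those stages are: stage 10, stage 5, stage 30 — 3 in total.
So at minimum 3 stages come before stage 6, putting stage 6 no earlier than position 4. That position is achievable by scheduling exactly those predecessors first.

4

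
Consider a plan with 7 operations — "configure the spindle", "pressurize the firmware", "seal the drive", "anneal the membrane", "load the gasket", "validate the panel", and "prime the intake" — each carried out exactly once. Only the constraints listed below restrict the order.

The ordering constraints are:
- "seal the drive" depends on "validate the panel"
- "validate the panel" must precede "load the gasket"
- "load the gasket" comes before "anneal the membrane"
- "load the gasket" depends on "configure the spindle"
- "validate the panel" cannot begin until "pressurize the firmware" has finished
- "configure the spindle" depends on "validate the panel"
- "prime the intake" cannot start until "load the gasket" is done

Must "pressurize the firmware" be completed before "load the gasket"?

Tracing the constraints gives a chain: "pressurize the firmware" → "validate the panel" → "load the gasket".
So "pressurize the firmware" must precede "load the gasket" in any valid ordering.

Yes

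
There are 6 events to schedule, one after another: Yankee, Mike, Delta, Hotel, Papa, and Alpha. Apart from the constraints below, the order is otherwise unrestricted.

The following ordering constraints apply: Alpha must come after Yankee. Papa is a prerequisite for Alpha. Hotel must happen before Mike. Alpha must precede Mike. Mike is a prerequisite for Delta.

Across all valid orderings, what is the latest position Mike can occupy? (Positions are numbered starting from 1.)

5

Following the constraints forward from Mike, its only required successor is Delta.
So at least 1 event follows Mike, putting Mike no later than position 5. That position is achievable by scheduling everything else first.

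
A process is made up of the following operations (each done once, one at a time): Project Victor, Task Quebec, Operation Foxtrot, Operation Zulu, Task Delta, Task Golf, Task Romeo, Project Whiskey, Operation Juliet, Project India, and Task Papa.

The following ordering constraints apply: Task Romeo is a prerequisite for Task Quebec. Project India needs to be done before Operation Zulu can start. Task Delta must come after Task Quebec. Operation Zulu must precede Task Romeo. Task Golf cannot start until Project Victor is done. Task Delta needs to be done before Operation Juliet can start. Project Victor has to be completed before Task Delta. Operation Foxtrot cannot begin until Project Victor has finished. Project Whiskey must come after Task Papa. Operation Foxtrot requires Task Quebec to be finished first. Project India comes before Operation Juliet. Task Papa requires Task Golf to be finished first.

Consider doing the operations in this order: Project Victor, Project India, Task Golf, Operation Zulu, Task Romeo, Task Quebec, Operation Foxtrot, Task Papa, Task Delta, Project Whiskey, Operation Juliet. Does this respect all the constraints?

Yes

Going through the constraints one by one, each required predecessor appears earlier in the sequence than its dependent — e.g. Project India (position 2) is before Operation Juliet (position 11), as required.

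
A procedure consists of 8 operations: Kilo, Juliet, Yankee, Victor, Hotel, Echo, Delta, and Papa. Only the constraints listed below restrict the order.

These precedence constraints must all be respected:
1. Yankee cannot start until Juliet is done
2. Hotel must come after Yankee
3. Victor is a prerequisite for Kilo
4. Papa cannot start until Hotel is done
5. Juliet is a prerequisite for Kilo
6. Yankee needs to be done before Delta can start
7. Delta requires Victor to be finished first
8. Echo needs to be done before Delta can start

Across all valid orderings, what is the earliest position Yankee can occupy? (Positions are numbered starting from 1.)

Working backwards through the constraints from Yankee, its only required predecessor is Juliet.
So at minimum 1 operation comes before Yankee, putting Yankee no earlier than position 2. That position is achievable by scheduling exactly that predecessor first.

2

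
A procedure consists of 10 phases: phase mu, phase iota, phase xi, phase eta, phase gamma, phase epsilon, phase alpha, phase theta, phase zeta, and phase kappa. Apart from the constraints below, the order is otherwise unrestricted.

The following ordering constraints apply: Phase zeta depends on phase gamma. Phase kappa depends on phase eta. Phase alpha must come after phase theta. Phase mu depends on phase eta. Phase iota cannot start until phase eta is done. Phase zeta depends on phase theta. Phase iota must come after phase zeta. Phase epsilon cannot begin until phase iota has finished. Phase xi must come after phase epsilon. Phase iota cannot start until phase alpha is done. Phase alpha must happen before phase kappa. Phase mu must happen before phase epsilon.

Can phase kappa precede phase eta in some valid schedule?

No

Following phase eta → phase kappa, phase eta must precede phase kappa in every valid ordering.
So no valid ordering can have phase kappa before phase eta.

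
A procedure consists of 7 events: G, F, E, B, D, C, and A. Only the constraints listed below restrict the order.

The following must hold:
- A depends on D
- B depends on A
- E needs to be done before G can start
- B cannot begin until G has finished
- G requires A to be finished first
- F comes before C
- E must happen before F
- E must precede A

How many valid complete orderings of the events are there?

25

The events with no prerequisites are E, D; any of them can be placed first.
Enumerating by repeatedly choosing an available event (one whose prerequisites are all placed) gives 25 distinct complete orderings.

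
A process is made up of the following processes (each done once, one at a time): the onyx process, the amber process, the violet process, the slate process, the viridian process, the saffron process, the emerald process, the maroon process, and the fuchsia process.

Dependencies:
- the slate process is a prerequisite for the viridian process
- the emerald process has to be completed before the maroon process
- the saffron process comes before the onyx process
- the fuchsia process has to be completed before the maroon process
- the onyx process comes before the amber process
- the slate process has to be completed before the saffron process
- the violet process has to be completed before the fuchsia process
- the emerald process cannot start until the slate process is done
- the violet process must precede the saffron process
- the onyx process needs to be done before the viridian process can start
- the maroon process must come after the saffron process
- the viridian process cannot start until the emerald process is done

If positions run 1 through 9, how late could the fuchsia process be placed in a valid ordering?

The only process forced after the fuchsia process (directly or by a chain) is the maroon process.
So at least 1 process follows the fuchsia process, putting the fuchsia process no later than position 8. That position is achievable by scheduling everything else first.

8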